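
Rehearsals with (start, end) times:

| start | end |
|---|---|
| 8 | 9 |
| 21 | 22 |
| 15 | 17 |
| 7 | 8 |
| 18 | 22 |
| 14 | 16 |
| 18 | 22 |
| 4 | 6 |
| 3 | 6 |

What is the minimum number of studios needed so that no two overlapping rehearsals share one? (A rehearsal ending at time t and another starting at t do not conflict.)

The answer is the maximum number of intervals overlapping at any instant.
starts: [3, 4, 7, 8, 14, 15, 18, 18, 21]
ends:   [6, 6, 8, 9, 16, 17, 22, 22, 22]
s3→1 s4→2 e6→1 e6→0 s7→1 e8→0 s8→1 e9→0 s14→1 s15→2 e16→1 e17→0 s18→1 s18→2 s21→3  — peak 3.

3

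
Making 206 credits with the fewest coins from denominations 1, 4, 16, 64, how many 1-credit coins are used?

2

Use the largest denomination that fits, subtract, and repeat.
206 − 3×64→14 − 3×4→2 − 2×1→0
Count of 1: 2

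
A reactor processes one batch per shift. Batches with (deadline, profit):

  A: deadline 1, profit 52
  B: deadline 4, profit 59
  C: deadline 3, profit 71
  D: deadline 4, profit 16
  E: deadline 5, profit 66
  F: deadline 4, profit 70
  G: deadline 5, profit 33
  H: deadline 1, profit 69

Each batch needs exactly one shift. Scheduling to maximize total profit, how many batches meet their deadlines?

5

Sort by profit descending; place each in the latest free slot ≤ its deadline.
Profit order: C=71 F=70 H=69 E=66 B=59 A=52 G=33 D=16
Assign: C→slot 3, F→slot 4, H→slot 1, E→slot 5, B→slot 2, A skipped, G skipped, D skipped.
Slots: [1:H] [2:B] [3:C] [4:F] [5:E]
5 of 8 scheduled.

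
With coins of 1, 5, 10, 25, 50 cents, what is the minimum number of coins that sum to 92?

92 = 1×50 + 1×25 + 1×10 + 1×5 + 2×1
Total coins = 1 + 1 + 1 + 1 + 2 = 6

6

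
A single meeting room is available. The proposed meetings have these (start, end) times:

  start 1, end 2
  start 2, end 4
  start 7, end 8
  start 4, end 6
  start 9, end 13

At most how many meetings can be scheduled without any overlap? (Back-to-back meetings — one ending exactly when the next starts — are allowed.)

Sort by end time and greedily take each interval whose start is ≥ the last chosen end.
By end time: (1,2), (2,4), (4,6), (7,8), (9,13).
Pick (1,2); next start ≥ 2 → (2,4); next start ≥ 4 → (4,6); next start ≥ 6 → (7,8); next start ≥ 8 → (9,13).
Selected 5 meetings.

5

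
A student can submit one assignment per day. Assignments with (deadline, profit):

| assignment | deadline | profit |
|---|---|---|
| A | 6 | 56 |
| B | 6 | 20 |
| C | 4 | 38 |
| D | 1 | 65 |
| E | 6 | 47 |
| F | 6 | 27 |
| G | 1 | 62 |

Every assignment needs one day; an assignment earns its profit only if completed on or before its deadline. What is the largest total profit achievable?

Take jobs in profit order; each goes to the latest open slot no later than its deadline.
By profit: D(d1,65), G(d1,62), A(d6,56), E(d6,47), C(d4,38), F(d6,27), B(d6,20)
D→slot 1; G skipped; A→slot 6; E→slot 5; C→slot 4; F→slot 3; B→slot 2.
Profit = 65 + 20 + 27 + 38 + 47 + 56 = 253

253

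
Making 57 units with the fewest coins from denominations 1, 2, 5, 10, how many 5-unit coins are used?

1

Use the largest denomination that fits, subtract, and repeat.
57 − 5×10→7 − 1×5→2 − 1×2→0
Count of 5: 1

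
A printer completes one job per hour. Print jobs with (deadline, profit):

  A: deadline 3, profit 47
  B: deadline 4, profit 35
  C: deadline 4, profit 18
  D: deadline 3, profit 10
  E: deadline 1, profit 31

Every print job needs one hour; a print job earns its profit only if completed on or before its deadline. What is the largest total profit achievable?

Profit order: A=47 B=35 E=31 C=18 D=10
Assign: A→slot 3, B→slot 4, E→slot 1, C→slot 2, D skipped.
Slots: [1:E] [2:C] [3:A] [4:B]
Profit = 31 + 18 + 47 + 35 = 131

131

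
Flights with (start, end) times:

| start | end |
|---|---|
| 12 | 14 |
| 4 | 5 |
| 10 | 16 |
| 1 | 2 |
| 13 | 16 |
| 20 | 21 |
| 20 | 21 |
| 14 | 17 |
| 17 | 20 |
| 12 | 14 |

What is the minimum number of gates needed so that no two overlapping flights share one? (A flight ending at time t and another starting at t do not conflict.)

The answer is the maximum number of intervals overlapping at any instant.
Events (time:±→running): 1:+→1 2:-→0 4:+→1 5:-→0 10:+→1 12:+→2 12:+→3 13:+→4 … peak 4.

4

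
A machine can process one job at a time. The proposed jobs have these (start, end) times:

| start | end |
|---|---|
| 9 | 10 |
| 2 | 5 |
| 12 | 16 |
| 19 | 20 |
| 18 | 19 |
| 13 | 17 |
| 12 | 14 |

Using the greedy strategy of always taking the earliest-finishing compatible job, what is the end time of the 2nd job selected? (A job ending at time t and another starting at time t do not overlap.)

By end time: (2,5), (9,10), (12,14), (12,16), (13,17), (18,19), (19,20).
Pick (2,5); next start ≥ 5 → (9,10); next start ≥ 10 → (12,14); next start ≥ 14 → (18,19); next start ≥ 19 → (19,20).
Selected: (2,5) (9,10) (12,14) (18,19) (19,20)

10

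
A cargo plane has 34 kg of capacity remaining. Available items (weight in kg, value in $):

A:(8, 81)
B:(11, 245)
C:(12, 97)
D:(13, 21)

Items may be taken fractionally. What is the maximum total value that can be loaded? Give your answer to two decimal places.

427.85

Sort by value per unit weight and fill in that order.
Order: B (245/11=22.27) > A (81/8=10.12) > C (97/12=8.08) > D (21/13=1.62)
Fill: take B (11 @ 245) → take A (8 @ 81) → take C (12 @ 97) → take 3/13 of D → 4.85; 34/34 used.
Total value = 427.85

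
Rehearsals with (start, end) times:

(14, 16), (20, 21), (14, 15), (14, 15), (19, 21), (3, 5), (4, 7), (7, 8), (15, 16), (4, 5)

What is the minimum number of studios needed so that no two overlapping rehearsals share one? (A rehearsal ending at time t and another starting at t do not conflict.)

Count concurrent intervals with a sweep; the peak is the room count.
Events (time:±→running): 3:+→1 4:+→2 4:+→3 … peak 3.

3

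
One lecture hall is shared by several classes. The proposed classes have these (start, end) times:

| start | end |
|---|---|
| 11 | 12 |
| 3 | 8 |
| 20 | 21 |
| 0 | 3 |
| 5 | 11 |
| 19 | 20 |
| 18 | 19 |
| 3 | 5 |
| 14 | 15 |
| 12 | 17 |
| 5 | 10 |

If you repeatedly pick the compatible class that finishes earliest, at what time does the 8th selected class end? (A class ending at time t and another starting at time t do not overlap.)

21

Order by finish time; keep every interval that doesn't clash with the previous kept one.
Sorted by end: (0,3)  (3,5)  (3,8)  (5,10)  (5,11)  (11,12)  (14,15)  (12,17)  (18,19)  (19,20)  (20,21)
take (0,3); take (3,5); skip (3,8); take (5,10); take (11,12); take (14,15); skip (12,17); take (18,19); take (19,20); take (20,21).
Selected: (0,3) (3,5) (5,10) (11,12) (14,15) (18,19) (19,20) (20,21)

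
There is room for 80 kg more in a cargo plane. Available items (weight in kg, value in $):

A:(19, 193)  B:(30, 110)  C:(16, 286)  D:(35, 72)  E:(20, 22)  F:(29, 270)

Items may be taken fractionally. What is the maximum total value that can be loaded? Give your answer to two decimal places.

Order: C (286/16=17.88) > A (193/19=10.16) > F (270/29=9.31) > B (110/30=3.67) > D (72/35=2.06) > E (22/20=1.10)
Fill: take C (16 @ 286) → take A (19 @ 193) → take F (29 @ 270) → take 16/30 of B → 58.67; 80/80 used.
Total value = 807.67

807.67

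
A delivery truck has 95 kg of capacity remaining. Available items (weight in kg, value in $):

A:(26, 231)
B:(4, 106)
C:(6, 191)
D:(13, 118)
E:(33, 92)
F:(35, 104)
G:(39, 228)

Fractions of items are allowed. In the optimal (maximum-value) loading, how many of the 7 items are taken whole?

Order: C (191/6=31.83) > B (106/4=26.50) > D (118/13=9.08) > A (231/26=8.88) > G (228/39=5.85) > F (104/35=2.97) > E (92/33=2.79)
Fill: take C (6 @ 191) → take B (4 @ 106) → take D (13 @ 118) → take A (26 @ 231) → take G (39 @ 228) → take 7/35 of F → 20.80; 95/95 used.
5 item(s) taken whole; one partial (take 7/35 of F).

5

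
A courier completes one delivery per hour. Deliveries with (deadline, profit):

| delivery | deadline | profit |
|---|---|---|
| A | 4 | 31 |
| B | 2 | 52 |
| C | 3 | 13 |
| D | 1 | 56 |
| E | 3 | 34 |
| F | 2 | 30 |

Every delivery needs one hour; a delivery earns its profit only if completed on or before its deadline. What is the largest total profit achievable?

Take jobs in profit order; each goes to the latest open slot no later than its deadline.
By profit: D(d1,56), B(d2,52), E(d3,34), A(d4,31), F(d2,30), C(d3,13)
D→slot 1; B→slot 2; E→slot 3; A→slot 4; F skipped; C skipped.
Profit = 56 + 52 + 34 + 31 = 173

173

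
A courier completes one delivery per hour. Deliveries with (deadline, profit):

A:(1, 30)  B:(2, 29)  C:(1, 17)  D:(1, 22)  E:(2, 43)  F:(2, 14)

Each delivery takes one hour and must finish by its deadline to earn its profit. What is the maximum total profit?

Sort by profit descending; place each in the latest free slot ≤ its deadline.
By profit: E(d2,43), A(d1,30), B(d2,29), D(d1,22), C(d1,17), F(d2,14)
E→slot 2; A→slot 1; B skipped; D skipped; C skipped; F skipped.
Profit = 30 + 43 = 73

73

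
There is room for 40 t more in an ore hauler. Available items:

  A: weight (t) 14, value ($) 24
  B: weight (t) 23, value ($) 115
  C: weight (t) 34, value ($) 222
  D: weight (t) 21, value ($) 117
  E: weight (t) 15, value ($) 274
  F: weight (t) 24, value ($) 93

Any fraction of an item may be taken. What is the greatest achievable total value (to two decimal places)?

Greedy by value/weight ratio, highest first.
Ratios (sorted): E 18.27, C 6.53, D 5.57, B 5.00, F 3.88, A 1.71
take E (15 @ 274); take 25/34 of C → 163.24. Capacity used 40/40.
Total value = 437.24

437.24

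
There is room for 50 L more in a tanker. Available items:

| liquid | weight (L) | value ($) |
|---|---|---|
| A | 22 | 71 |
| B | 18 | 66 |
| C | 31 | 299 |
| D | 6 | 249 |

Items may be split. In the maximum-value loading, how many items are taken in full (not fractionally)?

Order: D (249/6=41.50) > C (299/31=9.65) > B (66/18=3.67) > A (71/22=3.23)
Fill: take D (6 @ 249) → take C (31 @ 299) → take 13/18 of B → 47.67; 50/50 used.
2 item(s) taken whole; one partial (take 13/18 of B).

2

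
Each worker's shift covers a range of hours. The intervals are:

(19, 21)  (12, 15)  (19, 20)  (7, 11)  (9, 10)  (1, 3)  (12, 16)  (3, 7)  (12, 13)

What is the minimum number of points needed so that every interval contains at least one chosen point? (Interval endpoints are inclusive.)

4

Process intervals by earliest right end; each time one isn't hit yet, stab at its right endpoint.
Sorted: [1,3] [3,7] [9,10] [7,11] [12,13] [12,15] [12,16] [19,20] [19,21]
{[1,3],[3,7]} hit by 3; {[9,10],[7,11]} hit by 10; {[12,13],[12,15],[12,16]} hit by 13; {[19,20],[19,21]} hit by 20.
Points: 3, 10, 13, 20 (4 total).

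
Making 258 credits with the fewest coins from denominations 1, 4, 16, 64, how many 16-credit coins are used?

0

258 = 4×64 + 2×1
Count of 16: 0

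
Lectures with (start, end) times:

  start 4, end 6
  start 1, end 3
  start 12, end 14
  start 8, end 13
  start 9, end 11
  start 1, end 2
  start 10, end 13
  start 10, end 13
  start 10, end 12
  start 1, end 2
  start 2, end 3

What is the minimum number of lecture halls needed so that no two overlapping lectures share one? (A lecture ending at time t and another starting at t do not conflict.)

Count concurrent intervals with a sweep; the peak is the room count.
Events (time:±→running): 1:+→1 1:+→2 1:+→3 2:-→2 2:-→1 2:+→2 3:-→1 3:-→0 4:+→1 6:-→0 8:+→1 9:+→2 10:+→3 10:+→4 10:+→5 … peak 5.

5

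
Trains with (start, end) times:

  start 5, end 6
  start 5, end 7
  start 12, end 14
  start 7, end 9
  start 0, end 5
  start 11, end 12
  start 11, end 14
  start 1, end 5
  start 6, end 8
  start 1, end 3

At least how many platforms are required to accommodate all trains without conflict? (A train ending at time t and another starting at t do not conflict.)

The answer is the maximum number of intervals overlapping at any instant.
Events (time:±→running): 0:+→1 1:+→2 1:+→3 … peak 3.

3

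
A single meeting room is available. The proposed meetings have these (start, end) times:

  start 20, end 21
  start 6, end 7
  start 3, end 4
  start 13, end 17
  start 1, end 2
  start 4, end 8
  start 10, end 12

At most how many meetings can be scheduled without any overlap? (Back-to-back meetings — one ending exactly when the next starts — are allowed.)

6

By end time: (1,2), (3,4), (6,7), (4,8), (10,12), (13,17), (20,21).
Pick (1,2); next start ≥ 2 → (3,4); next start ≥ 4 → (6,7); next start ≥ 7 → (10,12); next start ≥ 12 → (13,17); next start ≥ 17 → (20,21).
Selected 6 meetings.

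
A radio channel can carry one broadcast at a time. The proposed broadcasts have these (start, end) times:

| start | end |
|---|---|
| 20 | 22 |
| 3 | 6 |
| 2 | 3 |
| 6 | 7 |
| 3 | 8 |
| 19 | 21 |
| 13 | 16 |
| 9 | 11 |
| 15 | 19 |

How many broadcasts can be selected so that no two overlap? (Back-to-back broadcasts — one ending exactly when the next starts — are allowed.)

Sorted by end: (2,3)  (3,6)  (6,7)  (3,8)  (9,11)  (13,16)  (15,19)  (19,21)  (20,22)
take (2,3); take (3,6); take (6,7); skip (3,8); take (9,11); take (13,16); take (19,21).
Selected 6 broadcasts.

6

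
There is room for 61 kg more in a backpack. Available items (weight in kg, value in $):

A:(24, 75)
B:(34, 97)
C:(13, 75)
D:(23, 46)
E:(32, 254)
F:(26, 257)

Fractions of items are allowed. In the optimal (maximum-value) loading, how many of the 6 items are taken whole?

2

Ratios (sorted): F 9.88, E 7.94, C 5.77, A 3.12, B 2.85, D 2.00
take F (26 @ 257); take E (32 @ 254); take 3/13 of C → 17.31. Capacity used 61/61.
2 item(s) taken whole; one partial (take 3/13 of C).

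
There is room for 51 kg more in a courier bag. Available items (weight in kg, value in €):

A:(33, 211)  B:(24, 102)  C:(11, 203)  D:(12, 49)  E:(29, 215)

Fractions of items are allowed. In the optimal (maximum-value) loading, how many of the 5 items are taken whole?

Ratios (sorted): C 18.45, E 7.41, A 6.39, B 4.25, D 4.08
take C (11 @ 203); take E (29 @ 215); take 11/33 of A → 70.33. Capacity used 51/51.
2 item(s) taken whole; one partial (take 11/33 of A).

2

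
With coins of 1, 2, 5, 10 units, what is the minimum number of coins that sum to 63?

Greedy: take as many of the largest coin as possible, then repeat with the remainder.
63 − 6×10→3 − 1×2→1 − 1×1→0
Total coins = 6 + 1 + 1 = 8

8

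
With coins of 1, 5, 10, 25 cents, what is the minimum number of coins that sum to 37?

Use the largest denomination that fits, subtract, and repeat.
37 = 1×25 + 1×10 + 2×1
Total coins = 1 + 1 + 2 = 4

4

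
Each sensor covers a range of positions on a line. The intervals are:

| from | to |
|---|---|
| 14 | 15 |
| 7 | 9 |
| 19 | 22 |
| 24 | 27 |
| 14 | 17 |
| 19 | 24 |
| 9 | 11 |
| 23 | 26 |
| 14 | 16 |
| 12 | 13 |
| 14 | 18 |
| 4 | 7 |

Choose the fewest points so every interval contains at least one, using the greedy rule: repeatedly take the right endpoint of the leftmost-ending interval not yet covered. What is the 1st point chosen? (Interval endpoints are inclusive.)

By right end: [4,7]  [7,9]  [9,11]  [12,13]  [14,15]  [14,16]  [14,17]  [14,18]  [19,22]  [19,24]  [23,26]  [24,27]
[4,7] uncovered → point at 7; [9,11] uncovered → point at 11; [12,13] uncovered → point at 13; [14,15] uncovered → point at 15; [19,22] uncovered → point at 22; [23,26] uncovered → point at 26.
Points: 7, 11, 13, 15, 22, 26 (6 total).

7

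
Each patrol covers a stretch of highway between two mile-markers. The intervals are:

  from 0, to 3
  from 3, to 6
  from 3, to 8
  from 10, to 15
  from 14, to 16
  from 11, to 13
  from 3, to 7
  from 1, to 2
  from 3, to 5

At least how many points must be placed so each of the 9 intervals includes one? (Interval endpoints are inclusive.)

4

Sort by right endpoint; whenever an interval is uncovered, place a point at its right end.
By right end: [1,2]  [0,3]  [3,5]  [3,6]  [3,7]  [3,8]  [11,13]  [10,15]  [14,16]
[1,2] uncovered → point at 2; [3,5] uncovered → point at 5; [11,13] uncovered → point at 13; [14,16] uncovered → point at 16.
Points: 2, 5, 13, 16 (4 total).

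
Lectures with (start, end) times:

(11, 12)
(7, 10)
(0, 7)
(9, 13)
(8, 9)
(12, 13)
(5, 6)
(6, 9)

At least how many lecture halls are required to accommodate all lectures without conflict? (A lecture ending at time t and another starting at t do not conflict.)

Events (time:±→running): 0:+→1 5:+→2 6:-→1 6:+→2 7:-→1 7:+→2 8:+→3 … peak 3.

3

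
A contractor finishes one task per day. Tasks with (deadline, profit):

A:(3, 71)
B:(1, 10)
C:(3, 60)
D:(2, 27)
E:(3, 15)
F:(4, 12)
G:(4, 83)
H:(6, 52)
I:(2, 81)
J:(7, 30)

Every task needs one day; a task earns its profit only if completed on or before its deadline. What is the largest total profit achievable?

377

Sort by profit descending; place each in the latest free slot ≤ its deadline.
Profit order: G=83 I=81 A=71 C=60 H=52 J=30 D=27 E=15 F=12 B=10
Assign: G→slot 4, I→slot 2, A→slot 3, C→slot 1, H→slot 6, J→slot 7, D skipped, E skipped, F skipped, B skipped.
Slots: [1:C] [2:I] [3:A] [4:G] [6:H] [7:J]
Profit = 60 + 81 + 71 + 83 + 52 + 30 = 377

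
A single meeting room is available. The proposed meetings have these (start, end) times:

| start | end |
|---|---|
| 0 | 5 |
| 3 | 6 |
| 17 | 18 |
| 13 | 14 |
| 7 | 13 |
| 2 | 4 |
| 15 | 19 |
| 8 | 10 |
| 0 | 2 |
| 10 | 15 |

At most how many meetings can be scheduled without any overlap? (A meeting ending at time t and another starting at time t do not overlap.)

By end time: (0,2), (2,4), (0,5), (3,6), (8,10), (7,13), (13,14), (10,15), (17,18), (15,19).
Pick (0,2); next start ≥ 2 → (2,4); next start ≥ 4 → (8,10); next start ≥ 10 → (13,14); next start ≥ 14 → (17,18).
Selected 5 meetings.

5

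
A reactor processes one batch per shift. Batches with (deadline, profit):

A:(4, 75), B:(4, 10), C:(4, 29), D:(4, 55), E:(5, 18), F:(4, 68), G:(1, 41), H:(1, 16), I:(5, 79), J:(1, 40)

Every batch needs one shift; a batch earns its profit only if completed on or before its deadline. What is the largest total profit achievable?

318

Sort by profit descending; place each in the latest free slot ≤ its deadline.
Profit order: I=79 A=75 F=68 D=55 G=41 J=40 C=29 E=18 H=16 B=10
Assign: I→slot 5, A→slot 4, F→slot 3, D→slot 2, G→slot 1, J skipped, C skipped, E skipped, H skipped, B skipped.
Slots: [1:G] [2:D] [3:F] [4:A] [5:I]
Profit = 41 + 55 + 68 + 75 + 79 = 318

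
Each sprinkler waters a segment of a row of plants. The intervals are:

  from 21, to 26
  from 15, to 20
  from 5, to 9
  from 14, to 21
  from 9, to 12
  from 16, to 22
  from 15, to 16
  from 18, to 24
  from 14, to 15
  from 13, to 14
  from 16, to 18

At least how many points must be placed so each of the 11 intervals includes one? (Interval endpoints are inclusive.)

4

Process intervals by earliest right end; each time one isn't hit yet, stab at its right endpoint.
Sorted: [5,9] [9,12] [13,14] [14,15] [15,16] [16,18] [15,20] [14,21] [16,22] [18,24] [21,26]
{[5,9],[9,12]} hit by 9; {[13,14],[14,15]} hit by 14; {[15,16],[16,18],[15,20],[14,21],[16,22]} hit by 16; {[18,24],[21,26]} hit by 24.
Points: 9, 14, 16, 24 (4 total).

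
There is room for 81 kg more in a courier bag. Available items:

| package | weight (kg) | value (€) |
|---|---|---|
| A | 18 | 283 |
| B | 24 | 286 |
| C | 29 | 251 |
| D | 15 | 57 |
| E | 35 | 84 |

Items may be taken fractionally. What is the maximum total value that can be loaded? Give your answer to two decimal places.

858.00

Ratios (sorted): A 15.72, B 11.92, C 8.66, D 3.80, E 2.40
take A (18 @ 283); take B (24 @ 286); take C (29 @ 251); take 10/15 of D → 38.00. Capacity used 81/81.
Total value = 858.00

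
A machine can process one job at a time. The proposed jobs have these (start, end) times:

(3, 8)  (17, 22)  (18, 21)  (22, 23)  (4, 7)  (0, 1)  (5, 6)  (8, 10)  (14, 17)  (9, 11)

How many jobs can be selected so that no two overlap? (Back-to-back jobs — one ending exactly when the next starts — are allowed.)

6

Sort by end time and greedily take each interval whose start is ≥ the last chosen end.
Sorted by end: (0,1)  (5,6)  (4,7)  (3,8)  (8,10)  (9,11)  (14,17)  (18,21)  (17,22)  (22,23)
take (0,1); take (5,6); skip (4,7); take (8,10); take (14,17); take (18,21); take (22,23).
Selected 6 jobs.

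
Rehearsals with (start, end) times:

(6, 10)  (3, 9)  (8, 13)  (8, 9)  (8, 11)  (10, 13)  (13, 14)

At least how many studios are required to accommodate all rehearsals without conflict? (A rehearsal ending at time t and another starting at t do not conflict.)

5

Events (time:±→running): 3:+→1 6:+→2 8:+→3 8:+→4 8:+→5 … peak 5.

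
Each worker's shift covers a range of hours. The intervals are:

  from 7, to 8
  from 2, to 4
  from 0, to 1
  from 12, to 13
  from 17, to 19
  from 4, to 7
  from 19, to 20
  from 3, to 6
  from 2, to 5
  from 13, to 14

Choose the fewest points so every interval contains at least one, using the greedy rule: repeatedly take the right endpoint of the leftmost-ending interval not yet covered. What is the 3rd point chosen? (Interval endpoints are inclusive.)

Process intervals by earliest right end; each time one isn't hit yet, stab at its right endpoint.
By right end: [0,1]  [2,4]  [2,5]  [3,6]  [4,7]  [7,8]  [12,13]  [13,14]  [17,19]  [19,20]
[0,1] uncovered → point at 1; [2,4] uncovered → point at 4; [7,8] uncovered → point at 8; [12,13] uncovered → point at 13; [17,19] uncovered → point at 19.
Points: 1, 4, 8, 13, 19 (5 total).

8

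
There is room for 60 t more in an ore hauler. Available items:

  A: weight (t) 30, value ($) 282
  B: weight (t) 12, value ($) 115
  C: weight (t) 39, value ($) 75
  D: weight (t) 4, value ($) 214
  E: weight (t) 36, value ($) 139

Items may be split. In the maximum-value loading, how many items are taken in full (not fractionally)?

3

Greedy by value/weight ratio, highest first.
Ratios (sorted): D 53.50, B 9.58, A 9.40, E 3.86, C 1.92
take D (4 @ 214); take B (12 @ 115); take A (30 @ 282); take 14/36 of E → 54.06. Capacity used 60/60.
3 item(s) taken whole; one partial (take 14/36 of E).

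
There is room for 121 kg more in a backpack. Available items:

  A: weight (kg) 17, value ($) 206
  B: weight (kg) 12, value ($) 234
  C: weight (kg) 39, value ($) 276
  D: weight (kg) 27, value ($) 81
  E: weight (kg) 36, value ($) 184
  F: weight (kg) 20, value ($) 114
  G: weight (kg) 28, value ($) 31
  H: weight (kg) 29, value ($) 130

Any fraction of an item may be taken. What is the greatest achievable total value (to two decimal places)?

998.67

Greedy by value/weight ratio, highest first.
Ratios (sorted): B 19.50, A 12.12, C 7.08, F 5.70, E 5.11, H 4.48, D 3.00, G 1.11
take B (12 @ 234); take A (17 @ 206); take C (39 @ 276); take F (20 @ 114); take 33/36 of E → 168.67. Capacity used 121/121.
Total value = 998.67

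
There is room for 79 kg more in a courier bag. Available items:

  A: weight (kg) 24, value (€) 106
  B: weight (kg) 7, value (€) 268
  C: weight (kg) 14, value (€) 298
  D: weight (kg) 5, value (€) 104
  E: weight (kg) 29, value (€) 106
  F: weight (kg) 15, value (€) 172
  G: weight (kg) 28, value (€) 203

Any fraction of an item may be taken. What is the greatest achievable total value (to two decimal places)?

1089.17

Sort by value per unit weight and fill in that order.
Order: B (268/7=38.29) > C (298/14=21.29) > D (104/5=20.80) > F (172/15=11.47) > G (203/28=7.25) > A (106/24=4.42) > E (106/29=3.66)
Fill: take B (7 @ 268) → take C (14 @ 298) → take D (5 @ 104) → take F (15 @ 172) → take G (28 @ 203) → take 10/24 of A → 44.17; 79/79 used.
Total value = 1089.17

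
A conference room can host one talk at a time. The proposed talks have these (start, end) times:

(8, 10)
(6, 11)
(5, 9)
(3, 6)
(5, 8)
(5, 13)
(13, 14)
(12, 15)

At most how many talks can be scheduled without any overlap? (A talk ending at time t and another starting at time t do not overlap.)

3

Greedy by earliest finish: after sorting by end time, pick each interval compatible with the last pick.
Sorted by end: (3,6)  (5,8)  (5,9)  (8,10)  (6,11)  (5,13)  (13,14)  (12,15)
take (3,6); take (8,10); take (13,14); skip (12,15).
Selected 3 talks.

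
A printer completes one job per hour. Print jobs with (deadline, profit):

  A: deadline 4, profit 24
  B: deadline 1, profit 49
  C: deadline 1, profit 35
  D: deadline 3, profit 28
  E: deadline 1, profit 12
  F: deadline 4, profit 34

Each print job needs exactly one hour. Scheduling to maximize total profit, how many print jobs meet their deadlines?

4

Sort by profit descending; place each in the latest free slot ≤ its deadline.
Profit order: B=49 C=35 F=34 D=28 A=24 E=12
Assign: B→slot 1, C skipped, F→slot 4, D→slot 3, A→slot 2, E skipped.
Slots: [1:B] [2:A] [3:D] [4:F]
4 of 6 scheduled.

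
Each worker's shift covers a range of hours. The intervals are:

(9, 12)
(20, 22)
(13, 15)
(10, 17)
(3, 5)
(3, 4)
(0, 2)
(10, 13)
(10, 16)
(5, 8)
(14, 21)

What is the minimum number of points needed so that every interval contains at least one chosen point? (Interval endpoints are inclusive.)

Process intervals by earliest right end; each time one isn't hit yet, stab at its right endpoint.
By right end: [0,2]  [3,4]  [3,5]  [5,8]  [9,12]  [10,13]  [13,15]  [10,16]  [10,17]  [14,21]  [20,22]
[0,2] uncovered → point at 2; [3,4] uncovered → point at 4; [5,8] uncovered → point at 8; [9,12] uncovered → point at 12; [13,15] uncovered → point at 15; [20,22] uncovered → point at 22.
Points: 2, 4, 8, 12, 15, 22 (6 total).

6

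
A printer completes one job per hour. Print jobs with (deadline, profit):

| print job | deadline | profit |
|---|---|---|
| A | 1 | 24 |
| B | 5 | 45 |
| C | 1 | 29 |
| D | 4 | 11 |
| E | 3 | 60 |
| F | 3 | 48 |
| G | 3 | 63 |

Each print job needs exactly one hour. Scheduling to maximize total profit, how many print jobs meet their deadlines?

Profit order: G=63 E=60 F=48 B=45 C=29 A=24 D=11
Assign: G→slot 3, E→slot 2, F→slot 1, B→slot 5, C skipped, A skipped, D→slot 4.
Slots: [1:F] [2:E] [3:G] [4:D] [5:B]
5 of 7 scheduled.

5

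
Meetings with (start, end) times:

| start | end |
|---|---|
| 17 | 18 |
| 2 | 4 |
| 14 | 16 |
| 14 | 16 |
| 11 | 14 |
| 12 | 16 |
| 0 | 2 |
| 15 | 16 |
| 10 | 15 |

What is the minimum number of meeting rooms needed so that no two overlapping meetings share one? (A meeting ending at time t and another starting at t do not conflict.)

4

starts: [0, 2, 10, 11, 12, 14, 14, 15, 17]
ends:   [2, 4, 14, 15, 16, 16, 16, 16, 18]
s0→1 e2→0 s2→1 e4→0 s10→1 s11→2 s12→3 e14→2 s14→3 s14→4  — peak 4.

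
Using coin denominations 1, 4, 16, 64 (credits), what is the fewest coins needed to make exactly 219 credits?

Use the largest denomination that fits, subtract, and repeat.
219 − 3×64→27 − 1×16→11 − 2×4→3 − 3×1→0
Total coins = 3 + 1 + 2 + 3 = 9

9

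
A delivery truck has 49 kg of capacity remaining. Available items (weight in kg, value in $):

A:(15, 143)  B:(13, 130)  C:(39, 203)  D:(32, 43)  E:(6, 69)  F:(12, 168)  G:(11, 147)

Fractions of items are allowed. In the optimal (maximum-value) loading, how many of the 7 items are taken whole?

Greedy by value/weight ratio, highest first.
Ratios (sorted): F 14.00, G 13.36, E 11.50, B 10.00, A 9.53, C 5.21, D 1.34
take F (12 @ 168); take G (11 @ 147); take E (6 @ 69); take B (13 @ 130); take 7/15 of A → 66.73. Capacity used 49/49.
4 item(s) taken whole; one partial (take 7/15 of A).

4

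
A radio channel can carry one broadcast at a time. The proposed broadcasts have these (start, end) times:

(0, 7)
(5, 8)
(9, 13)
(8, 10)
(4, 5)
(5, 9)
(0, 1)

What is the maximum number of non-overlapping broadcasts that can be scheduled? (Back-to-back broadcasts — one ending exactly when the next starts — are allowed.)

4

Sort by end time and greedily take each interval whose start is ≥ the last chosen end.
Sorted by end: (0,1)  (4,5)  (0,7)  (5,8)  (5,9)  (8,10)  (9,13)
take (0,1); take (4,5); take (5,8); take (8,10); skip (9,13).
Selected 4 broadcasts.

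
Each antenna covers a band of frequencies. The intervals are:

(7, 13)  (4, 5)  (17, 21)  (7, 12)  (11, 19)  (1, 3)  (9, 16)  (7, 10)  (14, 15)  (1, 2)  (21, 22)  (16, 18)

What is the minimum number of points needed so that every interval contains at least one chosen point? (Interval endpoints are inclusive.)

6

Sorted: [1,2] [1,3] [4,5] [7,10] [7,12] [7,13] [14,15] [9,16] [16,18] [11,19] [17,21] [21,22]
{[1,2],[1,3]} hit by 2; {[4,5]} hit by 5; {[7,10],[7,12],[7,13]} hit by 10; {[14,15],[9,16]} hit by 15; {[16,18],[11,19],[17,21]} hit by 18; {[21,22]} hit by 22.
Points: 2, 5, 10, 15, 18, 22 (6 total).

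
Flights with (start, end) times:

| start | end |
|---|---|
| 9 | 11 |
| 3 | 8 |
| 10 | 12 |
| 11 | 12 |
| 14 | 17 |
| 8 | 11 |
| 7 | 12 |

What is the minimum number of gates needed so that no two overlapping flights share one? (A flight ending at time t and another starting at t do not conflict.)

4

Events (time:±→running): 3:+→1 7:+→2 8:-→1 8:+→2 9:+→3 10:+→4 … peak 4.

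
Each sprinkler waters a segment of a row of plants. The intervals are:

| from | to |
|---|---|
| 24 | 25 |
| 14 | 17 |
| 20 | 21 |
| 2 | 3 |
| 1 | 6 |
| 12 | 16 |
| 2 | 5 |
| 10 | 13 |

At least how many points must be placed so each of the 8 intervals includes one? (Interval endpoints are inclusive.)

Sort by right endpoint; whenever an interval is uncovered, place a point at its right end.
Sorted: [2,3] [2,5] [1,6] [10,13] [12,16] [14,17] [20,21] [24,25]
{[2,3],[2,5],[1,6]} hit by 3; {[10,13],[12,16]} hit by 13; {[14,17]} hit by 17; {[20,21]} hit by 21; {[24,25]} hit by 25.
Points: 3, 13, 17, 21, 25 (5 total).

5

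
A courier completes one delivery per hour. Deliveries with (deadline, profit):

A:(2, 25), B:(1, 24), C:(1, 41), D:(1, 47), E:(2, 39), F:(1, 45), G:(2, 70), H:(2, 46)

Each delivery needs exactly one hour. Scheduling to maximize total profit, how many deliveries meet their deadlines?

2

Profit order: G=70 D=47 H=46 F=45 C=41 E=39 A=25 B=24
Assign: G→slot 2, D→slot 1, H skipped, F skipped, C skipped, E skipped, A skipped, B skipped.
Slots: [1:D] [2:G]
2 of 8 scheduled.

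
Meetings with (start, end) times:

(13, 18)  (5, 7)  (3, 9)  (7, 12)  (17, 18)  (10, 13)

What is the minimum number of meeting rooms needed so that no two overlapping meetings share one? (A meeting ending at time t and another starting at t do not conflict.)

2

The answer is the maximum number of intervals overlapping at any instant.
starts: [3, 5, 7, 10, 13, 17]
ends:   [7, 9, 12, 13, 18, 18]
s3→1 s5→2  — peak 2.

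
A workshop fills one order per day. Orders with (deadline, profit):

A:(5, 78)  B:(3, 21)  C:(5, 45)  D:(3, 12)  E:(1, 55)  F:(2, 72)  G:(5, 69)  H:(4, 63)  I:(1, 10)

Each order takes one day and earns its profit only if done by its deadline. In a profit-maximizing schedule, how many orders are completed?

5

Sort by profit descending; place each in the latest free slot ≤ its deadline.
By profit: A(d5,78), F(d2,72), G(d5,69), H(d4,63), E(d1,55), C(d5,45), B(d3,21), D(d3,12), I(d1,10)
A→slot 5; F→slot 2; G→slot 4; H→slot 3; E→slot 1; C skipped; B skipped; D skipped; I skipped.
5 of 9 scheduled.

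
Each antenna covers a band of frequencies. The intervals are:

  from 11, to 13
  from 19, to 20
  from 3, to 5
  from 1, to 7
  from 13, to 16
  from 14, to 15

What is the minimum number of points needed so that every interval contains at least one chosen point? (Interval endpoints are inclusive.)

4

By right end: [3,5]  [1,7]  [11,13]  [14,15]  [13,16]  [19,20]
[3,5] uncovered → point at 5; [11,13] uncovered → point at 13; [14,15] uncovered → point at 15; [19,20] uncovered → point at 20.
Points: 5, 13, 15, 20 (4 total).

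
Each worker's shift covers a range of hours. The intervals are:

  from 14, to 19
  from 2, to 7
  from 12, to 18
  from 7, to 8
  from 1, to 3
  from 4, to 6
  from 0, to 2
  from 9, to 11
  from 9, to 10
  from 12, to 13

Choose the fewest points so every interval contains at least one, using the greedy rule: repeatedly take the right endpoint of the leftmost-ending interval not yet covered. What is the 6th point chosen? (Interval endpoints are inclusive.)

19

Sort by right endpoint; whenever an interval is uncovered, place a point at its right end.
By right end: [0,2]  [1,3]  [4,6]  [2,7]  [7,8]  [9,10]  [9,11]  [12,13]  [12,18]  [14,19]
[0,2] uncovered → point at 2; [4,6] uncovered → point at 6; [7,8] uncovered → point at 8; [9,10] uncovered → point at 10; [12,13] uncovered → point at 13; [14,19] uncovered → point at 19.
Points: 2, 6, 8, 10, 13, 19 (6 total).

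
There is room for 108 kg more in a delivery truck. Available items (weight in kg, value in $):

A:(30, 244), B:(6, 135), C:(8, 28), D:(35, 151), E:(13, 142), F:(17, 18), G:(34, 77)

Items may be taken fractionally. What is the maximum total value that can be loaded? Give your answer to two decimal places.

736.24

Order: B (135/6=22.50) > E (142/13=10.92) > A (244/30=8.13) > D (151/35=4.31) > C (28/8=3.50) > G (77/34=2.26) > F (18/17=1.06)
Fill: take B (6 @ 135) → take E (13 @ 142) → take A (30 @ 244) → take D (35 @ 151) → take C (8 @ 28) → take 16/34 of G → 36.24; 108/108 used.
Total value = 736.24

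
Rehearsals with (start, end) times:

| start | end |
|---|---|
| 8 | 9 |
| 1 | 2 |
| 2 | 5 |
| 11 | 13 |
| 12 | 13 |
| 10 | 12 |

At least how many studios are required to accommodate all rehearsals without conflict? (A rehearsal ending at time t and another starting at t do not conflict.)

Events (time:±→running): 1:+→1 2:-→0 2:+→1 5:-→0 8:+→1 9:-→0 10:+→1 11:+→2 … peak 2.

2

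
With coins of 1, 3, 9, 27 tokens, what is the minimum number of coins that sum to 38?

Use the largest denomination that fits, subtract, and repeat.
38 − 1×27→11 − 1×9→2 − 2×1→0
Total coins = 1 + 1 + 2 = 4

4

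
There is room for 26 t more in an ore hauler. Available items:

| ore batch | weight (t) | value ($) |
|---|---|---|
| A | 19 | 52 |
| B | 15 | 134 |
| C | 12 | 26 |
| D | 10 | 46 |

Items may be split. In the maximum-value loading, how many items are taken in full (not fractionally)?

Greedy by value/weight ratio, highest first.
Ratios (sorted): B 8.93, D 4.60, A 2.74, C 2.17
take B (15 @ 134); take D (10 @ 46); take 1/19 of A → 2.74. Capacity used 26/26.
2 item(s) taken whole; one partial (take 1/19 of A).

2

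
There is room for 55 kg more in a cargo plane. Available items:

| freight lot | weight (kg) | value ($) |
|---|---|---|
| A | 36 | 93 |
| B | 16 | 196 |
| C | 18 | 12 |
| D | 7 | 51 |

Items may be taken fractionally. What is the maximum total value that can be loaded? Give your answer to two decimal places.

Sort by value per unit weight and fill in that order.
Order: B (196/16=12.25) > D (51/7=7.29) > A (93/36=2.58) > C (12/18=0.67)
Fill: take B (16 @ 196) → take D (7 @ 51) → take 32/36 of A → 82.67; 55/55 used.
Total value = 329.67

329.67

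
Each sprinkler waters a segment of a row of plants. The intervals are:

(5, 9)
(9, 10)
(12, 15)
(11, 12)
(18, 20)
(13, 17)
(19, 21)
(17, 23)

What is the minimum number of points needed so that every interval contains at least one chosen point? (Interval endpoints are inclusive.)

4

Process intervals by earliest right end; each time one isn't hit yet, stab at its right endpoint.
By right end: [5,9]  [9,10]  [11,12]  [12,15]  [13,17]  [18,20]  [19,21]  [17,23]
[5,9] uncovered → point at 9; [11,12] uncovered → point at 12; [13,17] uncovered → point at 17; [18,20] uncovered → point at 20.
Points: 9, 12, 17, 20 (4 total).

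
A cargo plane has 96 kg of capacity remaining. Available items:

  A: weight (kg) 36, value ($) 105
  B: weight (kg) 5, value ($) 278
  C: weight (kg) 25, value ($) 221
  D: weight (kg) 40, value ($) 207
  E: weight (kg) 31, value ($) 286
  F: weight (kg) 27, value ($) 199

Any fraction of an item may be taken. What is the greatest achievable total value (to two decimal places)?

1025.40

Greedy by value/weight ratio, highest first.
Order: B (278/5=55.60) > E (286/31=9.23) > C (221/25=8.84) > F (199/27=7.37) > D (207/40=5.17) > A (105/36=2.92)
Fill: take B (5 @ 278) → take E (31 @ 286) → take C (25 @ 221) → take F (27 @ 199) → take 8/40 of D → 41.40; 96/96 used.
Total value = 1025.40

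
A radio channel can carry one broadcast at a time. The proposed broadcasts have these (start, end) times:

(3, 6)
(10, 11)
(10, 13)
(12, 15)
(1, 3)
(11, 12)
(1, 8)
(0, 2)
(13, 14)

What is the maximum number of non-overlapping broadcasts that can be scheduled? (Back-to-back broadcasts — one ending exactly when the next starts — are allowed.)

5

By end time: (0,2), (1,3), (3,6), (1,8), (10,11), (11,12), (10,13), (13,14), (12,15).
Pick (0,2); next start ≥ 2 → (3,6); next start ≥ 6 → (10,11); next start ≥ 11 → (11,12); next start ≥ 12 → (13,14).
Selected 5 broadcasts.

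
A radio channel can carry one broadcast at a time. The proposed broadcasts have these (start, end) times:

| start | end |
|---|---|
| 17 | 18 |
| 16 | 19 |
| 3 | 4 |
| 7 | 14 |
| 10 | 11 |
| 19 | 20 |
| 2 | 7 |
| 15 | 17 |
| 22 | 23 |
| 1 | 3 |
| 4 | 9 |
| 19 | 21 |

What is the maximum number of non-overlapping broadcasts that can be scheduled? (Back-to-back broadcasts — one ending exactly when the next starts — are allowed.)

By end time: (1,3), (3,4), (2,7), (4,9), (10,11), (7,14), (15,17), (17,18), (16,19), (19,20), (19,21), (22,23).
Pick (1,3); next start ≥ 3 → (3,4); next start ≥ 4 → (4,9); next start ≥ 9 → (10,11); next start ≥ 11 → (15,17); next start ≥ 17 → (17,18); next start ≥ 18 → (19,20); next start ≥ 20 → (22,23).
Selected 8 broadcasts.

8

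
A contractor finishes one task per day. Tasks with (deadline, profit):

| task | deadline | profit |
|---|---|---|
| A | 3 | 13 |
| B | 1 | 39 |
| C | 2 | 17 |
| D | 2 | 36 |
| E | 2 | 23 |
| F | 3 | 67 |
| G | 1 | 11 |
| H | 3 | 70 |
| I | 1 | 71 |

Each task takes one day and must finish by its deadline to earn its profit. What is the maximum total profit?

Take jobs in profit order; each goes to the latest open slot no later than its deadline.
Profit order: I=71 H=70 F=67 B=39 D=36 E=23 C=17 A=13 G=11
Assign: I→slot 1, H→slot 3, F→slot 2, B skipped, D skipped, E skipped, C skipped, A skipped, G skipped.
Slots: [1:I] [2:F] [3:H]
Profit = 71 + 67 + 70 = 208

208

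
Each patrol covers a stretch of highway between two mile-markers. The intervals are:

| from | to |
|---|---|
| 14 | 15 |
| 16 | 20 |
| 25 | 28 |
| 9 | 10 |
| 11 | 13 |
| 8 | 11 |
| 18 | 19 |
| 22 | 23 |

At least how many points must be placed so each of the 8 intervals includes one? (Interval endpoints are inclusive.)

Sort by right endpoint; whenever an interval is uncovered, place a point at its right end.
Sorted: [9,10] [8,11] [11,13] [14,15] [18,19] [16,20] [22,23] [25,28]
{[9,10],[8,11]} hit by 10; {[11,13]} hit by 13; {[14,15]} hit by 15; {[18,19],[16,20]} hit by 19; {[22,23]} hit by 23; {[25,28]} hit by 28.
Points: 10, 13, 15, 19, 23, 28 (6 total).

6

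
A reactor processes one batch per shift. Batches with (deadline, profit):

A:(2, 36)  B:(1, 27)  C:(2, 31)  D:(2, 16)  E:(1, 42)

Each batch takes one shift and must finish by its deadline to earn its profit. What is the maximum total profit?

By profit: E(d1,42), A(d2,36), C(d2,31), B(d1,27), D(d2,16)
E→slot 1; A→slot 2; C skipped; B skipped; D skipped.
Profit = 42 + 36 = 78

78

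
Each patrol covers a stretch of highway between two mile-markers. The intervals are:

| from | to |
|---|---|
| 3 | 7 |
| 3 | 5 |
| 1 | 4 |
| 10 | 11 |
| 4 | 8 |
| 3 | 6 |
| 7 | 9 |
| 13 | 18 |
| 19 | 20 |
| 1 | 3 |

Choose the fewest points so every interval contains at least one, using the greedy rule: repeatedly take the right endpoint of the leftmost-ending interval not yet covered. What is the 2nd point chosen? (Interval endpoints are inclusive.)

8

Sorted: [1,3] [1,4] [3,5] [3,6] [3,7] [4,8] [7,9] [10,11] [13,18] [19,20]
{[1,3],[1,4],[3,5],[3,6],[3,7]} hit by 3; {[4,8],[7,9]} hit by 8; {[10,11]} hit by 11; {[13,18]} hit by 18; {[19,20]} hit by 20.
Points: 3, 8, 11, 18, 20 (5 total).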